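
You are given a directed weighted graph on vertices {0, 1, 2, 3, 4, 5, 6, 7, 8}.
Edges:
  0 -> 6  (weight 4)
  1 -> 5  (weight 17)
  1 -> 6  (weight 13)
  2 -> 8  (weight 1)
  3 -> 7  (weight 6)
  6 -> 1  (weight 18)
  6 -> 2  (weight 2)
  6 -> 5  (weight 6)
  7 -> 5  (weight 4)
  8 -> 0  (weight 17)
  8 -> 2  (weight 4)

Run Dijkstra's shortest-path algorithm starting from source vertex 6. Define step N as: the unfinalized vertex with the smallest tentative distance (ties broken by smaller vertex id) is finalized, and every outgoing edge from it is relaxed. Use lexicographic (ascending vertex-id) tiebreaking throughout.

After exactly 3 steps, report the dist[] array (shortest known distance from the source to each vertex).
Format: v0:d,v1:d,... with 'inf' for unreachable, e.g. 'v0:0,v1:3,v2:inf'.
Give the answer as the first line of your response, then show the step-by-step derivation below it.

v0:20,v1:18,v2:2,v3:inf,v4:inf,v5:6,v6:0,v7:inf,v8:3

step 1: dist = v0:inf,v1:18,v2:2,v3:inf,v4:inf,v5:6,v6:0,v7:inf,v8:inf
step 2: dist = v0:inf,v1:18,v2:2,v3:inf,v4:inf,v5:6,v6:0,v7:inf,v8:3
step 3: dist = v0:20,v1:18,v2:2,v3:inf,v4:inf,v5:6,v6:0,v7:inf,v8:3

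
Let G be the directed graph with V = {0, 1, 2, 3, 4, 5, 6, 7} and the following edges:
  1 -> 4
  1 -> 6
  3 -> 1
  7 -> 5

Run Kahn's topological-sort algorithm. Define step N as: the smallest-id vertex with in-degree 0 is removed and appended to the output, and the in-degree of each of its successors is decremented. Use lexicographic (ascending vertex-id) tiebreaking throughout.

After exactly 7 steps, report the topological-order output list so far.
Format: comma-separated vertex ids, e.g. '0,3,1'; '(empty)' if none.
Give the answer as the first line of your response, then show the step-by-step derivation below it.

0,2,3,1,4,6,7

step 1: output 0; order=[0]; indeg=(0,1,0,0,1,1,1,0)
step 2: output 2; order=[0,2]; indeg=(0,1,0,0,1,1,1,0)
step 3: output 3; order=[0,2,3]; indeg=(0,0,0,0,1,1,1,0)
step 4: output 1; order=[0,2,3,1]; indeg=(0,0,0,0,0,1,0,0)
step 5: output 4; order=[0,2,3,1,4]; indeg=(0,0,0,0,0,1,0,0)
step 6: output 6; order=[0,2,3,1,4,6]; indeg=(0,0,0,0,0,1,0,0)
step 7: output 7; order=[0,2,3,1,4,6,7]; indeg=(0,0,0,0,0,0,0,0)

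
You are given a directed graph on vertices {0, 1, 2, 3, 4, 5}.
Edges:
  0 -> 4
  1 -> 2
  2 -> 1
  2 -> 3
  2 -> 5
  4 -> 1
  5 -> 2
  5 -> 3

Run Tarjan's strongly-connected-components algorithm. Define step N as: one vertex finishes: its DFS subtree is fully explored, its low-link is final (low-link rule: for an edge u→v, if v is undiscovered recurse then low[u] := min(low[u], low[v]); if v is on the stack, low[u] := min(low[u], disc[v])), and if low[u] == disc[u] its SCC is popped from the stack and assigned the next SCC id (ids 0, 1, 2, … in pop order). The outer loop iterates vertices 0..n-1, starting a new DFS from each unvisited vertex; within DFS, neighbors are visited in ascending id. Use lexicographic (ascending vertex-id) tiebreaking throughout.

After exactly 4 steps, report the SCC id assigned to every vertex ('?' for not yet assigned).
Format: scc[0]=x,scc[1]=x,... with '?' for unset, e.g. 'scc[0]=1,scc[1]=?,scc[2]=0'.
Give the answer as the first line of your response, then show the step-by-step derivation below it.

scc[0]=?,scc[1]=1,scc[2]=1,scc[3]=0,scc[4]=?,scc[5]=1

step 1: low=(low[0]=0,low[1]=2,low[2]=2,low[3]=4,low[4]=1,low[5]=?); scc=(scc[0]=?,scc[1]=?,scc[2]=?,scc[3]=0,scc[4]=?,scc[5]=?)
step 2: low=(low[0]=0,low[1]=2,low[2]=2,low[3]=4,low[4]=1,low[5]=3); scc=(scc[0]=?,scc[1]=?,scc[2]=?,scc[3]=0,scc[4]=?,scc[5]=?)
step 3: low=(low[0]=0,low[1]=2,low[2]=2,low[3]=4,low[4]=1,low[5]=3); scc=(scc[0]=?,scc[1]=?,scc[2]=?,scc[3]=0,scc[4]=?,scc[5]=?)
step 4: low=(low[0]=0,low[1]=2,low[2]=2,low[3]=4,low[4]=1,low[5]=3); scc=(scc[0]=?,scc[1]=1,scc[2]=1,scc[3]=0,scc[4]=?,scc[5]=1)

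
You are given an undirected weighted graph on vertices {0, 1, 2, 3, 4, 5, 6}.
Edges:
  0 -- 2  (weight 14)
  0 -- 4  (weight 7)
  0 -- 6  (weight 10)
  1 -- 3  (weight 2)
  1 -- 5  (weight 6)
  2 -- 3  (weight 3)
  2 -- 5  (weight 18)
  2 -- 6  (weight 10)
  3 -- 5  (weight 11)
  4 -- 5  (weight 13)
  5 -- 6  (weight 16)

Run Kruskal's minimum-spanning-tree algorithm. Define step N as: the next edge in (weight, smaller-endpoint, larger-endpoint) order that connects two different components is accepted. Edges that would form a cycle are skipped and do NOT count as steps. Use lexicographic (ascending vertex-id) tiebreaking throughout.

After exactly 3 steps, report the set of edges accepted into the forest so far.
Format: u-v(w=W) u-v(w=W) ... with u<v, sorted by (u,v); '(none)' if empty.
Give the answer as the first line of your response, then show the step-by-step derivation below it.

1-3(w=2) 1-5(w=6) 2-3(w=3)

step 1: add edge 1-3 (w=2); MST = {1-3(w=2)}
step 2: add edge 2-3 (w=3); MST = {1-3(w=2) 2-3(w=3)}
step 3: add edge 1-5 (w=6); MST = {1-3(w=2) 1-5(w=6) 2-3(w=3)}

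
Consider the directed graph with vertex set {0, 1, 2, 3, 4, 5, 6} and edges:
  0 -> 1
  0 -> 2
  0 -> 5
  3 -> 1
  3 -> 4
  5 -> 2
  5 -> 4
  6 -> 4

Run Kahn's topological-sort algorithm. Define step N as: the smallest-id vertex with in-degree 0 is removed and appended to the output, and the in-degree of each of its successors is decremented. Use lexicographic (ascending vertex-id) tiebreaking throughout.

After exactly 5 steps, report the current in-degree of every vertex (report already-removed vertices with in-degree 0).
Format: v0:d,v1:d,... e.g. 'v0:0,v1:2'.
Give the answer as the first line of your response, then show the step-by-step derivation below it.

v0:0,v1:0,v2:0,v3:0,v4:1,v5:0,v6:0

step 1: output 0; order=[0]; indeg=(0,1,1,0,3,0,0)
step 2: output 3; order=[0,3]; indeg=(0,0,1,0,2,0,0)
step 3: output 1; order=[0,3,1]; indeg=(0,0,1,0,2,0,0)
step 4: output 5; order=[0,3,1,5]; indeg=(0,0,0,0,1,0,0)
step 5: output 2; order=[0,3,1,5,2]; indeg=(0,0,0,0,1,0,0)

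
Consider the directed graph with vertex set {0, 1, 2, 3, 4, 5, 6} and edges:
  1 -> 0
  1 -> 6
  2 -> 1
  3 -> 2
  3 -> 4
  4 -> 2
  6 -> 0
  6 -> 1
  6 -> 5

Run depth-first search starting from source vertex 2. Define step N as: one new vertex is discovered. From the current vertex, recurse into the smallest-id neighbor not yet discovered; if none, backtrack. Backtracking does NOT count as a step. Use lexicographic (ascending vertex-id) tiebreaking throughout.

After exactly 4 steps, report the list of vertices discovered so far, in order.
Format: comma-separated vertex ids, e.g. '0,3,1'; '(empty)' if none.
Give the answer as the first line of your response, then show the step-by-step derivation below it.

2,1,0,6

step 1: discover 2; path=2; order=2
step 2: discover 1; path=2>1; order=2,1
step 3: discover 0; path=2>1>0; order=2,1,0
step 4: discover 6; path=2>1>6; order=2,1,0,6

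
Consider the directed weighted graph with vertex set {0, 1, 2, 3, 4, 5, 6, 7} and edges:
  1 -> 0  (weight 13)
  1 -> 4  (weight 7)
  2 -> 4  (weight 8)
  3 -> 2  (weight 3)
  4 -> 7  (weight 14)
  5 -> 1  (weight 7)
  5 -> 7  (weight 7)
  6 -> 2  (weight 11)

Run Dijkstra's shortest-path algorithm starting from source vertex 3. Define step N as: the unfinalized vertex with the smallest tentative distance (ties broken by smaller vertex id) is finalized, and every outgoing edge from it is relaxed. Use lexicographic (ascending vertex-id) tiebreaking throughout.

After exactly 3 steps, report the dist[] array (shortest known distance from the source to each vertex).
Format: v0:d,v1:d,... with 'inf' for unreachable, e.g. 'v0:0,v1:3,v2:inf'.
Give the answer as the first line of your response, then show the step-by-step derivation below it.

v0:inf,v1:inf,v2:3,v3:0,v4:11,v5:inf,v6:inf,v7:25

step 1: dist = v0:inf,v1:inf,v2:3,v3:0,v4:inf,v5:inf,v6:inf,v7:inf
step 2: dist = v0:inf,v1:inf,v2:3,v3:0,v4:11,v5:inf,v6:inf,v7:inf
step 3: dist = v0:inf,v1:inf,v2:3,v3:0,v4:11,v5:inf,v6:inf,v7:25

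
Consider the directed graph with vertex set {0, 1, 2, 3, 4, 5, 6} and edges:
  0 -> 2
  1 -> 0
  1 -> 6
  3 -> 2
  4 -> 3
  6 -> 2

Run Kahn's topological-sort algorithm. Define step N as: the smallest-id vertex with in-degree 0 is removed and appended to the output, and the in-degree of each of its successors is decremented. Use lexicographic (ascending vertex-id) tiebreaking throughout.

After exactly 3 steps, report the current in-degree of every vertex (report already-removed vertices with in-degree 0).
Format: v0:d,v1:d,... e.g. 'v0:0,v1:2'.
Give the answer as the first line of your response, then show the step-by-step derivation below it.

v0:0,v1:0,v2:2,v3:0,v4:0,v5:0,v6:0

step 1: output 1; order=[1]; indeg=(0,0,3,1,0,0,0)
step 2: output 0; order=[1,0]; indeg=(0,0,2,1,0,0,0)
step 3: output 4; order=[1,0,4]; indeg=(0,0,2,0,0,0,0)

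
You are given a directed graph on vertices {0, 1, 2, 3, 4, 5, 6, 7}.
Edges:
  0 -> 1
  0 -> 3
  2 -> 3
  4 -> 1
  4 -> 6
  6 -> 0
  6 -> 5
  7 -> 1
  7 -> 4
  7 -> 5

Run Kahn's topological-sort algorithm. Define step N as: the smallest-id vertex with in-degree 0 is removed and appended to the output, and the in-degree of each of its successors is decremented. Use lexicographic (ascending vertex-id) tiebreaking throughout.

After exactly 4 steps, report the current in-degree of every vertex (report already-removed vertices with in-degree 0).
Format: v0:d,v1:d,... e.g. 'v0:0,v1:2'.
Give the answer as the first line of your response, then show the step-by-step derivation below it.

v0:0,v1:1,v2:0,v3:1,v4:0,v5:0,v6:0,v7:0

step 1: output 2; order=[2]; indeg=(1,3,0,1,1,2,1,0)
step 2: output 7; order=[2,7]; indeg=(1,2,0,1,0,1,1,0)
step 3: output 4; order=[2,7,4]; indeg=(1,1,0,1,0,1,0,0)
step 4: output 6; order=[2,7,4,6]; indeg=(0,1,0,1,0,0,0,0)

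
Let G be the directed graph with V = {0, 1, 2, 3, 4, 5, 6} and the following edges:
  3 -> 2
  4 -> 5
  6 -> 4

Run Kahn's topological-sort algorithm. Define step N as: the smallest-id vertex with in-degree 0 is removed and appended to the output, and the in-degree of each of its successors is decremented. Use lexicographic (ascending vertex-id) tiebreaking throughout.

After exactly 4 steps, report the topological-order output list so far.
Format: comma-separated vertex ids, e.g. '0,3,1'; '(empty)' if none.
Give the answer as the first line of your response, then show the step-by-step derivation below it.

0,1,3,2

step 1: output 0; order=[0]; indeg=(0,0,1,0,1,1,0)
step 2: output 1; order=[0,1]; indeg=(0,0,1,0,1,1,0)
step 3: output 3; order=[0,1,3]; indeg=(0,0,0,0,1,1,0)
step 4: output 2; order=[0,1,3,2]; indeg=(0,0,0,0,1,1,0)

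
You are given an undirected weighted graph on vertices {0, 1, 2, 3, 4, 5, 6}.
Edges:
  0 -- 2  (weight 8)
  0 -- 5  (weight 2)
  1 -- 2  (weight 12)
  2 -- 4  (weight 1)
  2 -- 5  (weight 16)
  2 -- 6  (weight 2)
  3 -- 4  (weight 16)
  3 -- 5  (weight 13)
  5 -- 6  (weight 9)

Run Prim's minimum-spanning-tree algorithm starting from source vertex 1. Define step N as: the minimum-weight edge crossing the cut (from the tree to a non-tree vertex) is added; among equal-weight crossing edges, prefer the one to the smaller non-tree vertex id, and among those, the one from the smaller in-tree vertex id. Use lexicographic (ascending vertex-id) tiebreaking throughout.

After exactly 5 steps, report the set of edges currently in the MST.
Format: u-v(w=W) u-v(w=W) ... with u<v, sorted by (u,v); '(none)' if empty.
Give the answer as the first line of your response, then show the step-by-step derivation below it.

0-2(w=8) 0-5(w=2) 1-2(w=12) 2-4(w=1) 2-6(w=2)

step 1: add edge 1-2 (w=12); MST = {1-2(w=12)}
step 2: add edge 2-4 (w=1); MST = {1-2(w=12) 2-4(w=1)}
step 3: add edge 2-6 (w=2); MST = {1-2(w=12) 2-4(w=1) 2-6(w=2)}
step 4: add edge 0-2 (w=8); MST = {0-2(w=8) 1-2(w=12) 2-4(w=1) 2-6(w=2)}
step 5: add edge 0-5 (w=2); MST = {0-2(w=8) 0-5(w=2) 1-2(w=12) 2-4(w=1) 2-6(w=2)}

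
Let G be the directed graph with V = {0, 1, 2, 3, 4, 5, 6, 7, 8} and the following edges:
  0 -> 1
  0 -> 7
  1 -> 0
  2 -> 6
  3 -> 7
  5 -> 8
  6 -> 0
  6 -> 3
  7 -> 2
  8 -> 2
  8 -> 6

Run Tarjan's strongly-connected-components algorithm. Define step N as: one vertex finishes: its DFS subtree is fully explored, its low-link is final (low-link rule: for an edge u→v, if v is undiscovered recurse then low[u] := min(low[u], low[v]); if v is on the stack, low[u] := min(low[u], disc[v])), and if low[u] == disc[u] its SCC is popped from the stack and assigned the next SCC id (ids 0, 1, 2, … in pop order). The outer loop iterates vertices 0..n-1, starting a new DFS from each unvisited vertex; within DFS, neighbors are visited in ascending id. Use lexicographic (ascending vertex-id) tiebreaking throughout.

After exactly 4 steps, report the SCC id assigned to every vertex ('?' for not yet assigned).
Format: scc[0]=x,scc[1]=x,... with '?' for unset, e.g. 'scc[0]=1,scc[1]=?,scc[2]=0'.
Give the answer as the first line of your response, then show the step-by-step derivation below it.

scc[0]=?,scc[1]=?,scc[2]=?,scc[3]=?,scc[4]=?,scc[5]=?,scc[6]=?,scc[7]=?,scc[8]=?

step 1: low=(low[0]=0,low[1]=0,low[2]=?,low[3]=?,low[4]=?,low[5]=?,low[6]=?,low[7]=?,low[8]=?); scc=(scc[0]=?,scc[1]=?,scc[2]=?,scc[3]=?,scc[4]=?,scc[5]=?,scc[6]=?,scc[7]=?,scc[8]=?)
step 2: low=(low[0]=0,low[1]=0,low[2]=3,low[3]=2,low[4]=?,low[5]=?,low[6]=0,low[7]=2,low[8]=?); scc=(scc[0]=?,scc[1]=?,scc[2]=?,scc[3]=?,scc[4]=?,scc[5]=?,scc[6]=?,scc[7]=?,scc[8]=?)
step 3: low=(low[0]=0,low[1]=0,low[2]=3,low[3]=2,low[4]=?,low[5]=?,low[6]=0,low[7]=2,low[8]=?); scc=(scc[0]=?,scc[1]=?,scc[2]=?,scc[3]=?,scc[4]=?,scc[5]=?,scc[6]=?,scc[7]=?,scc[8]=?)
step 4: low=(low[0]=0,low[1]=0,low[2]=0,low[3]=2,low[4]=?,low[5]=?,low[6]=0,low[7]=2,low[8]=?); scc=(scc[0]=?,scc[1]=?,scc[2]=?,scc[3]=?,scc[4]=?,scc[5]=?,scc[6]=?,scc[7]=?,scc[8]=?)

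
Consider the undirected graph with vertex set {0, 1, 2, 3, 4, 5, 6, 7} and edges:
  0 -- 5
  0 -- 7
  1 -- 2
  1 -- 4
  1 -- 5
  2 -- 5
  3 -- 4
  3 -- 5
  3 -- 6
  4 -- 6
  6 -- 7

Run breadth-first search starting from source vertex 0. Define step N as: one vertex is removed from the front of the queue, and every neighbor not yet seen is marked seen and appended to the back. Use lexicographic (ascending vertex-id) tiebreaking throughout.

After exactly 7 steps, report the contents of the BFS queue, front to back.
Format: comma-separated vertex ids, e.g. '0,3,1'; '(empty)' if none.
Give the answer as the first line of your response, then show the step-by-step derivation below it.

4

step 1: dequeue 0; queue=[5,7]; order=0
step 2: dequeue 5; queue=[7,1,2,3]; order=0,5
step 3: dequeue 7; queue=[1,2,3,6]; order=0,5,7
step 4: dequeue 1; queue=[2,3,6,4]; order=0,5,7,1
step 5: dequeue 2; queue=[3,6,4]; order=0,5,7,1,2
step 6: dequeue 3; queue=[6,4]; order=0,5,7,1,2,3
step 7: dequeue 6; queue=[4]; order=0,5,7,1,2,3,6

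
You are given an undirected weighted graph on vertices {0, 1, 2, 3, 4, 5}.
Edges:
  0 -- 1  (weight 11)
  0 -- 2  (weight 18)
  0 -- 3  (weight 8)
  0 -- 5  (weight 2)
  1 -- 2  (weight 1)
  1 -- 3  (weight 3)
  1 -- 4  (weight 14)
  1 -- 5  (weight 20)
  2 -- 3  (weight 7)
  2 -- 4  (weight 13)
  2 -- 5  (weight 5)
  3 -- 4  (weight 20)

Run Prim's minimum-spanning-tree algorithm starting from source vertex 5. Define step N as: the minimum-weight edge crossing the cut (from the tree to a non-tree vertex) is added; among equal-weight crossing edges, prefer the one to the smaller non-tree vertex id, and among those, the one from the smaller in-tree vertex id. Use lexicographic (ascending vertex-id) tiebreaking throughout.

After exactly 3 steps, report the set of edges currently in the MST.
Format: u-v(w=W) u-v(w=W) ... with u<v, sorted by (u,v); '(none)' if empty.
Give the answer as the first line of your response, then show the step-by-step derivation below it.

0-5(w=2) 1-2(w=1) 2-5(w=5)

step 1: add edge 0-5 (w=2); MST = {0-5(w=2)}
step 2: add edge 2-5 (w=5); MST = {0-5(w=2) 2-5(w=5)}
step 3: add edge 1-2 (w=1); MST = {0-5(w=2) 1-2(w=1) 2-5(w=5)}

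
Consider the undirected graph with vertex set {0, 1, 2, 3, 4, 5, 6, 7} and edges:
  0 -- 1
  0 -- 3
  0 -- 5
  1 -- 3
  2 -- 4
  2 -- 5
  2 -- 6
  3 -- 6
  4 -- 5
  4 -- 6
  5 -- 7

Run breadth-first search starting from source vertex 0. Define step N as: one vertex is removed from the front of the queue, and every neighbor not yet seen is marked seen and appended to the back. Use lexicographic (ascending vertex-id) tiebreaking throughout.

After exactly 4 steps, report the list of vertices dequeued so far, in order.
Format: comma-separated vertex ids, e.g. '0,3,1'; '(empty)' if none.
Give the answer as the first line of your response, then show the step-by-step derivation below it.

0,1,3,5

step 1: dequeue 0; queue=[1,3,5]; order=0
step 2: dequeue 1; queue=[3,5]; order=0,1
step 3: dequeue 3; queue=[5,6]; order=0,1,3
step 4: dequeue 5; queue=[6,2,4,7]; order=0,1,3,5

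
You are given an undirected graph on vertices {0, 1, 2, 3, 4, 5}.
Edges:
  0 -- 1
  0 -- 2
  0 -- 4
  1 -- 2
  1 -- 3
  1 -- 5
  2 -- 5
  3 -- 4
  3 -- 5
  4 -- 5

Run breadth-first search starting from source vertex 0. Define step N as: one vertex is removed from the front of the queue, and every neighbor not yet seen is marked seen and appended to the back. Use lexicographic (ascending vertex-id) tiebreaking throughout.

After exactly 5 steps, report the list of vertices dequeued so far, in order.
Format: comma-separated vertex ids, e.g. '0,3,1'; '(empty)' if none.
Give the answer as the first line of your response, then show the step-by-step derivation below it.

0,1,2,4,3

step 1: dequeue 0; queue=[1,2,4]; order=0
step 2: dequeue 1; queue=[2,4,3,5]; order=0,1
step 3: dequeue 2; queue=[4,3,5]; order=0,1,2
step 4: dequeue 4; queue=[3,5]; order=0,1,2,4
step 5: dequeue 3; queue=[5]; order=0,1,2,4,3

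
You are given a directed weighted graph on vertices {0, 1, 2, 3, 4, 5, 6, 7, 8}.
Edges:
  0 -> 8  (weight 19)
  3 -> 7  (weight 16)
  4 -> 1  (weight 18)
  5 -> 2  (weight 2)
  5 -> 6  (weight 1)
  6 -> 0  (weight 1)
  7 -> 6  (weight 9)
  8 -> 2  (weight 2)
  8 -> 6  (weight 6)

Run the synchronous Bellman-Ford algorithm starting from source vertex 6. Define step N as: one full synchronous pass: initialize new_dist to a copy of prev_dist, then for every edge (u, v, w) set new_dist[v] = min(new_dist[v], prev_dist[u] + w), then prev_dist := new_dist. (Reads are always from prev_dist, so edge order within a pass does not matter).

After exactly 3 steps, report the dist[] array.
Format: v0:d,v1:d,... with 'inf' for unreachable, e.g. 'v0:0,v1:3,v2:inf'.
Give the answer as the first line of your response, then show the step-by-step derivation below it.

v0:1,v1:inf,v2:22,v3:inf,v4:inf,v5:inf,v6:0,v7:inf,v8:20

step 1: dist = v0:1,v1:inf,v2:inf,v3:inf,v4:inf,v5:inf,v6:0,v7:inf,v8:inf
step 2: dist = v0:1,v1:inf,v2:inf,v3:inf,v4:inf,v5:inf,v6:0,v7:inf,v8:20
step 3: dist = v0:1,v1:inf,v2:22,v3:inf,v4:inf,v5:inf,v6:0,v7:inf,v8:20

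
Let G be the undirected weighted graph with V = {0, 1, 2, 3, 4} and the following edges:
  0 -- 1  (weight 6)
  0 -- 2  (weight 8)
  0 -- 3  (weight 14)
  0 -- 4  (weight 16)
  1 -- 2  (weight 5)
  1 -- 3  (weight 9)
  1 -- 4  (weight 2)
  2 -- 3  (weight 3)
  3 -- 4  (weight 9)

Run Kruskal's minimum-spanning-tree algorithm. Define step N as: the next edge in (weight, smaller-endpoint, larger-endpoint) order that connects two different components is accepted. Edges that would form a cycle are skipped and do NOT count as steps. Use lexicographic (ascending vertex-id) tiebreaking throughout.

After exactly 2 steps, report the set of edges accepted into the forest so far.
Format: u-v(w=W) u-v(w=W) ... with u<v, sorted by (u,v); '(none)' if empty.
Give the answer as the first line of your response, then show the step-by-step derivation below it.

1-4(w=2) 2-3(w=3)

step 1: add edge 1-4 (w=2); MST = {1-4(w=2)}
step 2: add edge 2-3 (w=3); MST = {1-4(w=2) 2-3(w=3)}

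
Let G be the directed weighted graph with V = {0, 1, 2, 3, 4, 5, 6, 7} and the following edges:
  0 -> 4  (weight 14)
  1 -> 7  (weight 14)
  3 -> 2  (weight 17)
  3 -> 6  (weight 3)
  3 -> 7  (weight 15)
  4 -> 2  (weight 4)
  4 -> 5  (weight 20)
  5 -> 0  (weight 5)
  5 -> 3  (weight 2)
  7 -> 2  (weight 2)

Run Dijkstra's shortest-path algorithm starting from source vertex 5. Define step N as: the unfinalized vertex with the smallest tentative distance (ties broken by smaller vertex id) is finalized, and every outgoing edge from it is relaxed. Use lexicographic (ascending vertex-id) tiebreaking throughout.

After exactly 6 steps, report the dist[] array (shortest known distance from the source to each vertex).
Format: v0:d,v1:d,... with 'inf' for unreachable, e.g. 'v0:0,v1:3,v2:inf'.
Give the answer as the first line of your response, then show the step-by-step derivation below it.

v0:5,v1:inf,v2:19,v3:2,v4:19,v5:0,v6:5,v7:17

step 1: dist = v0:5,v1:inf,v2:inf,v3:2,v4:inf,v5:0,v6:inf,v7:inf
step 2: dist = v0:5,v1:inf,v2:19,v3:2,v4:inf,v5:0,v6:5,v7:17
step 3: dist = v0:5,v1:inf,v2:19,v3:2,v4:19,v5:0,v6:5,v7:17
step 4: dist = v0:5,v1:inf,v2:19,v3:2,v4:19,v5:0,v6:5,v7:17
step 5: dist = v0:5,v1:inf,v2:19,v3:2,v4:19,v5:0,v6:5,v7:17
step 6: dist = v0:5,v1:inf,v2:19,v3:2,v4:19,v5:0,v6:5,v7:17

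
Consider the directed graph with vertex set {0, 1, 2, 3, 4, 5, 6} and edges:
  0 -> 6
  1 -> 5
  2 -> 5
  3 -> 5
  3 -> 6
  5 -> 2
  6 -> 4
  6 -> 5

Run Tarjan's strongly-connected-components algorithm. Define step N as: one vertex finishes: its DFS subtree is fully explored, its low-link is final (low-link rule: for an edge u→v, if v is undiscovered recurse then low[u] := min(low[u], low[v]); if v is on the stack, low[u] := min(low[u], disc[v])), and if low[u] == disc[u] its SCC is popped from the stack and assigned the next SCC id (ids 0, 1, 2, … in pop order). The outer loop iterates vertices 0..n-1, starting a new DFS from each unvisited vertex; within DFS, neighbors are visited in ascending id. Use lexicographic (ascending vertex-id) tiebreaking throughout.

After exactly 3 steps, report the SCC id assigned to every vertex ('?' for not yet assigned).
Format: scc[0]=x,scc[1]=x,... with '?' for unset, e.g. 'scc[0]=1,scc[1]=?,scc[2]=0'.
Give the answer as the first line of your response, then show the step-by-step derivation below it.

scc[0]=?,scc[1]=?,scc[2]=1,scc[3]=?,scc[4]=0,scc[5]=1,scc[6]=?

step 1: low=(low[0]=0,low[1]=?,low[2]=?,low[3]=?,low[4]=2,low[5]=?,low[6]=1); scc=(scc[0]=?,scc[1]=?,scc[2]=?,scc[3]=?,scc[4]=0,scc[5]=?,scc[6]=?)
step 2: low=(low[0]=0,low[1]=?,low[2]=3,low[3]=?,low[4]=2,low[5]=3,low[6]=1); scc=(scc[0]=?,scc[1]=?,scc[2]=?,scc[3]=?,scc[4]=0,scc[5]=?,scc[6]=?)
step 3: low=(low[0]=0,low[1]=?,low[2]=3,low[3]=?,low[4]=2,low[5]=3,low[6]=1); scc=(scc[0]=?,scc[1]=?,scc[2]=1,scc[3]=?,scc[4]=0,scc[5]=1,scc[6]=?)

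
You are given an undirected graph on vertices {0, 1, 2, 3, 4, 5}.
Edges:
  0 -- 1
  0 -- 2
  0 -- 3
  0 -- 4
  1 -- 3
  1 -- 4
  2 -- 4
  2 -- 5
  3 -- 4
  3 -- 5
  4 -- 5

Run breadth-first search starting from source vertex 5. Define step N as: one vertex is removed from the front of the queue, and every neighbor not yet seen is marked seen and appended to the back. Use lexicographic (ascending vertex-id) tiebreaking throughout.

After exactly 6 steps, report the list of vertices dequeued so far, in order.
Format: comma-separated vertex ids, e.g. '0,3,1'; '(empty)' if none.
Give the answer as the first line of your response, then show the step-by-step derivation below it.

5,2,3,4,0,1

step 1: dequeue 5; queue=[2,3,4]; order=5
step 2: dequeue 2; queue=[3,4,0]; order=5,2
step 3: dequeue 3; queue=[4,0,1]; order=5,2,3
step 4: dequeue 4; queue=[0,1]; order=5,2,3,4
step 5: dequeue 0; queue=[1]; order=5,2,3,4,0
step 6: dequeue 1; queue=[(empty)]; order=5,2,3,4,0,1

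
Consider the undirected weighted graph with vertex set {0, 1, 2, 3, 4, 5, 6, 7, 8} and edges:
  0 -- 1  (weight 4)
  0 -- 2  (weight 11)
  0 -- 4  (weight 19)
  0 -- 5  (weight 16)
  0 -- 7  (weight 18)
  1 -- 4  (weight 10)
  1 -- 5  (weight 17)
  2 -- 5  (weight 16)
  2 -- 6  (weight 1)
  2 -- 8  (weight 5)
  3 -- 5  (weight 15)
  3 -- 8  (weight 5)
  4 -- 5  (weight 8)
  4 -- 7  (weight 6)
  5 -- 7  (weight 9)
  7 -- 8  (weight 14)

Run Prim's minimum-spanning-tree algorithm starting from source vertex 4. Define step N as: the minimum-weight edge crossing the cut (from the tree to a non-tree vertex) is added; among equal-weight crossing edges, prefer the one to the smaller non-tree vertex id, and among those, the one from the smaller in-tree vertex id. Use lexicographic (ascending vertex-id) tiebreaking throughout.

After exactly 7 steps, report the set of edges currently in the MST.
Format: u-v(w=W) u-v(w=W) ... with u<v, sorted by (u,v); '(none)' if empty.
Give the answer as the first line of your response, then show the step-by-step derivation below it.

0-1(w=4) 0-2(w=11) 1-4(w=10) 2-6(w=1) 2-8(w=5) 4-5(w=8) 4-7(w=6)

step 1: add edge 4-7 (w=6); MST = {4-7(w=6)}
step 2: add edge 4-5 (w=8); MST = {4-5(w=8) 4-7(w=6)}
step 3: add edge 1-4 (w=10); MST = {1-4(w=10) 4-5(w=8) 4-7(w=6)}
step 4: add edge 0-1 (w=4); MST = {0-1(w=4) 1-4(w=10) 4-5(w=8) 4-7(w=6)}
step 5: add edge 0-2 (w=11); MST = {0-1(w=4) 0-2(w=11) 1-4(w=10) 4-5(w=8) 4-7(w=6)}
step 6: add edge 2-6 (w=1); MST = {0-1(w=4) 0-2(w=11) 1-4(w=10) 2-6(w=1) 4-5(w=8) 4-7(w=6)}
step 7: add edge 2-8 (w=5); MST = {0-1(w=4) 0-2(w=11) 1-4(w=10) 2-6(w=1) 2-8(w=5) 4-5(w=8) 4-7(w=6)}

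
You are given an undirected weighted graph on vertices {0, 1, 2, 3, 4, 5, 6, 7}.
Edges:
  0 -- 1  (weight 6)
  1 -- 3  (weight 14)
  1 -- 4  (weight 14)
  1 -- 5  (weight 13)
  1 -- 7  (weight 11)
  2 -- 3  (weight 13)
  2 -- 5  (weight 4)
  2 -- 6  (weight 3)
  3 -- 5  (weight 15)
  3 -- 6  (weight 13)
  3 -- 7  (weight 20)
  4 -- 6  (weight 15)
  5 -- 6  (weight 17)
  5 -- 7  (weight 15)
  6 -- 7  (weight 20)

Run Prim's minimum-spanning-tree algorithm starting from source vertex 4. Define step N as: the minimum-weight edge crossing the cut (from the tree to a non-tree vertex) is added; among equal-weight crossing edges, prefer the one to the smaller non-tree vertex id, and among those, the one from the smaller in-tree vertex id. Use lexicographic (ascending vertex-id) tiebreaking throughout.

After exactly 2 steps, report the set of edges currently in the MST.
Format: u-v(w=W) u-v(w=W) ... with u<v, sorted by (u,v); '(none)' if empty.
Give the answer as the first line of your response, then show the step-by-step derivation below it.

0-1(w=6) 1-4(w=14)

step 1: add edge 1-4 (w=14); MST = {1-4(w=14)}
step 2: add edge 0-1 (w=6); MST = {0-1(w=6) 1-4(w=14)}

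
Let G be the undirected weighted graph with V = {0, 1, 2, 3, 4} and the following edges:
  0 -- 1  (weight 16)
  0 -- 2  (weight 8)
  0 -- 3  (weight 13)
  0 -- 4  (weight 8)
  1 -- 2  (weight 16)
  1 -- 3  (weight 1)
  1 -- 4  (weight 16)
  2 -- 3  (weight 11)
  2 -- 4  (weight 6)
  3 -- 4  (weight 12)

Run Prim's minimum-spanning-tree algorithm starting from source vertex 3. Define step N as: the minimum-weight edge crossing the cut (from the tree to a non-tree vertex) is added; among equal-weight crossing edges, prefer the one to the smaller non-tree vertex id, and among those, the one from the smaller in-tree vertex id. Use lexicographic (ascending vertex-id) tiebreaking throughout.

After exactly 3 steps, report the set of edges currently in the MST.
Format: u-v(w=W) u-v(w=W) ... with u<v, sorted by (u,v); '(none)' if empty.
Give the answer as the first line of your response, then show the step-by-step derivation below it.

1-3(w=1) 2-3(w=11) 2-4(w=6)

step 1: add edge 1-3 (w=1); MST = {1-3(w=1)}
step 2: add edge 2-3 (w=11); MST = {1-3(w=1) 2-3(w=11)}
step 3: add edge 2-4 (w=6); MST = {1-3(w=1) 2-3(w=11) 2-4(w=6)}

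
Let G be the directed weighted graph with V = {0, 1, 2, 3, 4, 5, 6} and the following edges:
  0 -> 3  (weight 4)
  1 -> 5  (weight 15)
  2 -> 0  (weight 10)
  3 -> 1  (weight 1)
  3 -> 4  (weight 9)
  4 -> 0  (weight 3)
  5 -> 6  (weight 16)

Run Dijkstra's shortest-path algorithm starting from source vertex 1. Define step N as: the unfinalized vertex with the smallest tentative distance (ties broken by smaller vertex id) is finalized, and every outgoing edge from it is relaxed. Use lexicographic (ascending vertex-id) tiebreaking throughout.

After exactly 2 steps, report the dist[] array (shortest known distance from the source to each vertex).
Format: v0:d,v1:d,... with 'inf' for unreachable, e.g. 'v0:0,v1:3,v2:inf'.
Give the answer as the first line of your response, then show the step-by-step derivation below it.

v0:inf,v1:0,v2:inf,v3:inf,v4:inf,v5:15,v6:31

step 1: dist = v0:inf,v1:0,v2:inf,v3:inf,v4:inf,v5:15,v6:inf
step 2: dist = v0:inf,v1:0,v2:inf,v3:inf,v4:inf,v5:15,v6:31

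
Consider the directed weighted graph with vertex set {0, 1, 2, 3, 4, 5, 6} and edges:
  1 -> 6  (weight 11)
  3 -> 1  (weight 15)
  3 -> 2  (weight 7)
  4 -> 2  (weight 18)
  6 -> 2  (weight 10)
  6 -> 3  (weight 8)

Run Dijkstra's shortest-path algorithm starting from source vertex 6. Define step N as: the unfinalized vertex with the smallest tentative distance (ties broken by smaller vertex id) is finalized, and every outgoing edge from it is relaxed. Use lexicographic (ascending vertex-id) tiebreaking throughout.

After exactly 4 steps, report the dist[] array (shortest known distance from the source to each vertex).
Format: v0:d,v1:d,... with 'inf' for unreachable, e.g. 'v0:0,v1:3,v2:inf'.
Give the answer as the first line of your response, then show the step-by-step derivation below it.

v0:inf,v1:23,v2:10,v3:8,v4:inf,v5:inf,v6:0

step 1: dist = v0:inf,v1:inf,v2:10,v3:8,v4:inf,v5:inf,v6:0
step 2: dist = v0:inf,v1:23,v2:10,v3:8,v4:inf,v5:inf,v6:0
step 3: dist = v0:inf,v1:23,v2:10,v3:8,v4:inf,v5:inf,v6:0
step 4: dist = v0:inf,v1:23,v2:10,v3:8,v4:inf,v5:inf,v6:0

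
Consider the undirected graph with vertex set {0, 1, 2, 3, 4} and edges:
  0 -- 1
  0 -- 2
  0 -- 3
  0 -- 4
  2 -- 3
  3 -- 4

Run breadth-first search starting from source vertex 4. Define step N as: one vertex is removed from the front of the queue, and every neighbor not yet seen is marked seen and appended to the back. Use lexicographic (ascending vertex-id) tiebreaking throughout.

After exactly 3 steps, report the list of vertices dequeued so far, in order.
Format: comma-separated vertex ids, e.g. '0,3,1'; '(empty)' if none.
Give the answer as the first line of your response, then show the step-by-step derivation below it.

4,0,3

step 1: dequeue 4; queue=[0,3]; order=4
step 2: dequeue 0; queue=[3,1,2]; order=4,0
step 3: dequeue 3; queue=[1,2]; order=4,0,3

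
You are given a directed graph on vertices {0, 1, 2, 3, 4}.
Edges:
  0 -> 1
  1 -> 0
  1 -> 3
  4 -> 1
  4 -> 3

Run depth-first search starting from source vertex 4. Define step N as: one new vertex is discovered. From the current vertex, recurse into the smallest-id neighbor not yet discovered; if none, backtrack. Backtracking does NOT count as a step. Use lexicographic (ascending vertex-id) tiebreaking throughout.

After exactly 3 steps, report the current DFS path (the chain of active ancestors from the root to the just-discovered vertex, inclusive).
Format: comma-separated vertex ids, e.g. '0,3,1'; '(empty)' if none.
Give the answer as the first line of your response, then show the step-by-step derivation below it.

4,1,0

step 1: discover 4; path=4; order=4
step 2: discover 1; path=4>1; order=4,1
step 3: discover 0; path=4>1>0; order=4,1,0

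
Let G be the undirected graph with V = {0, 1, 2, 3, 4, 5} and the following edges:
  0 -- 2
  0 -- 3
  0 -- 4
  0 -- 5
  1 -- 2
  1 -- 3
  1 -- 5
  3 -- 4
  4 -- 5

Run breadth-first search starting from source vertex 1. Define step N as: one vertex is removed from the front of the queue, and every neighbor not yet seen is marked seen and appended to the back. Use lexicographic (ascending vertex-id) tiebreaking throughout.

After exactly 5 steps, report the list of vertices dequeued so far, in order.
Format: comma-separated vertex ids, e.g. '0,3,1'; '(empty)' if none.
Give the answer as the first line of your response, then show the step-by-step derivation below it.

1,2,3,5,0

step 1: dequeue 1; queue=[2,3,5]; order=1
step 2: dequeue 2; queue=[3,5,0]; order=1,2
step 3: dequeue 3; queue=[5,0,4]; order=1,2,3
step 4: dequeue 5; queue=[0,4]; order=1,2,3,5
step 5: dequeue 0; queue=[4]; order=1,2,3,5,0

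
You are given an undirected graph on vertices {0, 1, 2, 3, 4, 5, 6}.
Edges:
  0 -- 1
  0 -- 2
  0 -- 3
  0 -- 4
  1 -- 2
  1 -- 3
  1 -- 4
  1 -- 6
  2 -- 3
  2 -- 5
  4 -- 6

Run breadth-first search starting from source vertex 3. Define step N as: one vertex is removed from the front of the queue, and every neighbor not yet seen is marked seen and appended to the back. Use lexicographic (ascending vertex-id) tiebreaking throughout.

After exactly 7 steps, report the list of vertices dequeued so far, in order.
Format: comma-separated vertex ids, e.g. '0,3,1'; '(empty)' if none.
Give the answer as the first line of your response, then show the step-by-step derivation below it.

3,0,1,2,4,6,5

step 1: dequeue 3; queue=[0,1,2]; order=3
step 2: dequeue 0; queue=[1,2,4]; order=3,0
step 3: dequeue 1; queue=[2,4,6]; order=3,0,1
step 4: dequeue 2; queue=[4,6,5]; order=3,0,1,2
step 5: dequeue 4; queue=[6,5]; order=3,0,1,2,4
step 6: dequeue 6; queue=[5]; order=3,0,1,2,4,6
step 7: dequeue 5; queue=[(empty)]; order=3,0,1,2,4,6,5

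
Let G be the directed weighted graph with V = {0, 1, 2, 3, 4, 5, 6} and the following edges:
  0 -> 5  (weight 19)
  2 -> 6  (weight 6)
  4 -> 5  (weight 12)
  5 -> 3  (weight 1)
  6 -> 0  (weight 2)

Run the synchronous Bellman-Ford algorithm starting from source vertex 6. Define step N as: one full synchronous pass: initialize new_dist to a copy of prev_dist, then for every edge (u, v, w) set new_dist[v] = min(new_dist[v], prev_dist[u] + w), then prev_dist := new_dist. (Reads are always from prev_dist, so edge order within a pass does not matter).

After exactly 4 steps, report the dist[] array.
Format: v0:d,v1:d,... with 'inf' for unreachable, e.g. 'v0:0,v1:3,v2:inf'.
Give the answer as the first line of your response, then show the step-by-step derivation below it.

v0:2,v1:inf,v2:inf,v3:22,v4:inf,v5:21,v6:0

step 1: dist = v0:2,v1:inf,v2:inf,v3:inf,v4:inf,v5:inf,v6:0
step 2: dist = v0:2,v1:inf,v2:inf,v3:inf,v4:inf,v5:21,v6:0
step 3: dist = v0:2,v1:inf,v2:inf,v3:22,v4:inf,v5:21,v6:0
step 4: dist = v0:2,v1:inf,v2:inf,v3:22,v4:inf,v5:21,v6:0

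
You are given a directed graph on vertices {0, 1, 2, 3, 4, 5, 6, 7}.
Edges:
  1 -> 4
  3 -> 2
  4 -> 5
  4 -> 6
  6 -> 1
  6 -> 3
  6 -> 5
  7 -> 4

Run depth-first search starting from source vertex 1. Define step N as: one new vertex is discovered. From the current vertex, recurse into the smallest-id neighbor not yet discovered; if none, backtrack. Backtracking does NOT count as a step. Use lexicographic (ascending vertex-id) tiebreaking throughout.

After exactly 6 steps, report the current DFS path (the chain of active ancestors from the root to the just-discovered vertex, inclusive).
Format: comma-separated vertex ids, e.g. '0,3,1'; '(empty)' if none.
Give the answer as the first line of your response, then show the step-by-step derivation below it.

1,4,6,3,2

step 1: discover 1; path=1; order=1
step 2: discover 4; path=1>4; order=1,4
step 3: discover 5; path=1>4>5; order=1,4,5
step 4: discover 6; path=1>4>6; order=1,4,5,6
step 5: discover 3; path=1>4>6>3; order=1,4,5,6,3
step 6: discover 2; path=1>4>6>3>2; order=1,4,5,6,3,2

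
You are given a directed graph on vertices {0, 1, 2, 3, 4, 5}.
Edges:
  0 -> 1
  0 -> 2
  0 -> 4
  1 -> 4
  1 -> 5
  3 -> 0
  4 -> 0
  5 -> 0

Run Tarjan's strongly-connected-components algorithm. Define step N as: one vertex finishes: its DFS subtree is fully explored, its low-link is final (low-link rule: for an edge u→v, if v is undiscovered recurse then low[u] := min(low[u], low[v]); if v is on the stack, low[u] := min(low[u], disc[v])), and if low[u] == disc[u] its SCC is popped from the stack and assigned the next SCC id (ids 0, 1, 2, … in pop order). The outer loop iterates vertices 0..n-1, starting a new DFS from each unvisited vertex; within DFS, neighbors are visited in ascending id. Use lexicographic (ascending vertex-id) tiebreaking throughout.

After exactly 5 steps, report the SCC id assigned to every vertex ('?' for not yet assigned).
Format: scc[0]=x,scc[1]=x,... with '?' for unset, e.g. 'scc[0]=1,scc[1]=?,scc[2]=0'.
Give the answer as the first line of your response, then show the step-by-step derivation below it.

scc[0]=1,scc[1]=1,scc[2]=0,scc[3]=?,scc[4]=1,scc[5]=1

step 1: low=(low[0]=0,low[1]=1,low[2]=?,low[3]=?,low[4]=0,low[5]=?); scc=(scc[0]=?,scc[1]=?,scc[2]=?,scc[3]=?,scc[4]=?,scc[5]=?)
step 2: low=(low[0]=0,low[1]=0,low[2]=?,low[3]=?,low[4]=0,low[5]=0); scc=(scc[0]=?,scc[1]=?,scc[2]=?,scc[3]=?,scc[4]=?,scc[5]=?)
step 3: low=(low[0]=0,low[1]=0,low[2]=?,low[3]=?,low[4]=0,low[5]=0); scc=(scc[0]=?,scc[1]=?,scc[2]=?,scc[3]=?,scc[4]=?,scc[5]=?)
step 4: low=(low[0]=0,low[1]=0,low[2]=4,low[3]=?,low[4]=0,low[5]=0); scc=(scc[0]=?,scc[1]=?,scc[2]=0,scc[3]=?,scc[4]=?,scc[5]=?)
step 5: low=(low[0]=0,low[1]=0,low[2]=4,low[3]=?,low[4]=0,low[5]=0); scc=(scc[0]=1,scc[1]=1,scc[2]=0,scc[3]=?,scc[4]=1,scc[5]=1)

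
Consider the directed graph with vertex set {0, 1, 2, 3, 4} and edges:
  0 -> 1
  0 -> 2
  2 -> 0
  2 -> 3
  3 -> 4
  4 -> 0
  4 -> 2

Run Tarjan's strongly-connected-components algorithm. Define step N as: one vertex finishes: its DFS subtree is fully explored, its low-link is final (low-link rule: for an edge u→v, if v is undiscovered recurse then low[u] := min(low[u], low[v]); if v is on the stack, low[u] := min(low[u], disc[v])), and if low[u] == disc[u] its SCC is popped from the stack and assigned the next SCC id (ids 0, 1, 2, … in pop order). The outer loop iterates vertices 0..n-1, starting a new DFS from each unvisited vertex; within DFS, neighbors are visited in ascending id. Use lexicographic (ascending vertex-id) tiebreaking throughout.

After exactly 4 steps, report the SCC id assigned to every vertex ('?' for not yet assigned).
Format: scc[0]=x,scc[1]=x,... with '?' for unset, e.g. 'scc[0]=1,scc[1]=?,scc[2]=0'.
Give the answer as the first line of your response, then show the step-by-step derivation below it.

scc[0]=?,scc[1]=0,scc[2]=?,scc[3]=?,scc[4]=?

step 1: low=(low[0]=0,low[1]=1,low[2]=?,low[3]=?,low[4]=?); scc=(scc[0]=?,scc[1]=0,scc[2]=?,scc[3]=?,scc[4]=?)
step 2: low=(low[0]=0,low[1]=1,low[2]=0,low[3]=3,low[4]=0); scc=(scc[0]=?,scc[1]=0,scc[2]=?,scc[3]=?,scc[4]=?)
step 3: low=(low[0]=0,low[1]=1,low[2]=0,low[3]=0,low[4]=0); scc=(scc[0]=?,scc[1]=0,scc[2]=?,scc[3]=?,scc[4]=?)
step 4: low=(low[0]=0,low[1]=1,low[2]=0,low[3]=0,low[4]=0); scc=(scc[0]=?,scc[1]=0,scc[2]=?,scc[3]=?,scc[4]=?)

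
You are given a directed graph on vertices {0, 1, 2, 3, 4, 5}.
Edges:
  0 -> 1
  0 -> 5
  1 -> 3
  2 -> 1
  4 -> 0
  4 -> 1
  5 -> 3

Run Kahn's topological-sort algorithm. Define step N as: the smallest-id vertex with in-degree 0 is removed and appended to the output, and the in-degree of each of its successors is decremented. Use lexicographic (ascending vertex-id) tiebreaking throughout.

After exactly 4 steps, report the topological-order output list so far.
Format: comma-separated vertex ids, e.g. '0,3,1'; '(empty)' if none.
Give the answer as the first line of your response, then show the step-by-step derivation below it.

2,4,0,1

step 1: output 2; order=[2]; indeg=(1,2,0,2,0,1)
step 2: output 4; order=[2,4]; indeg=(0,1,0,2,0,1)
step 3: output 0; order=[2,4,0]; indeg=(0,0,0,2,0,0)
step 4: output 1; order=[2,4,0,1]; indeg=(0,0,0,1,0,0)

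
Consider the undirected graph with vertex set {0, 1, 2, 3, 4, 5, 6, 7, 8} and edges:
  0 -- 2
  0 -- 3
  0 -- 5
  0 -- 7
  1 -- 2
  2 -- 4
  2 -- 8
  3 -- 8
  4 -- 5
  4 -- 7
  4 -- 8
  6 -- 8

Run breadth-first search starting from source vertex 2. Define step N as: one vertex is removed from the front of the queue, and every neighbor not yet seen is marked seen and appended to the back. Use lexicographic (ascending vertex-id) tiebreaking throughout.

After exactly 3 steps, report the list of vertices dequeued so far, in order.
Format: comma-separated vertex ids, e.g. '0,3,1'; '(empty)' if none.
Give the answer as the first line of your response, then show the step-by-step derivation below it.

2,0,1

step 1: dequeue 2; queue=[0,1,4,8]; order=2
step 2: dequeue 0; queue=[1,4,8,3,5,7]; order=2,0
step 3: dequeue 1; queue=[4,8,3,5,7]; order=2,0,1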